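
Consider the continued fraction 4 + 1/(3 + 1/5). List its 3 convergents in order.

Using the convergent recurrence p_i = a_i*p_{i-1} + p_{i-2}, q_i = a_i*q_{i-1} + q_{i-2} with p_{-2}=0, p_{-1}=1, q_{-2}=1, q_{-1}=0:
  i=0: a_0=4, p_0 = 4*1 + 0 = 4, q_0 = 4*0 + 1 = 1.
  i=1: a_1=3, p_1 = 3*4 + 1 = 13, q_1 = 3*1 + 0 = 3.
  i=2: a_2=5, p_2 = 5*13 + 4 = 69, q_2 = 5*3 + 1 = 16.

4/1, 13/3, 69/16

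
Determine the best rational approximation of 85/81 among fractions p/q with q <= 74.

Expand x = 85/81 as a continued fraction with the Euclidean algorithm:
  85 = 1*81 + 4, so a_0 = 1.
  81 = 20*4 + 1, so a_1 = 20.
  4 = 4*1 + 0, so a_2 = 4.
so x = [1; 20, 4].
Convergents (p_i = a_i*p_{i-1} + p_{i-2}, q_i = a_i*q_{i-1} + q_{i-2} with p_{-2}=0, p_{-1}=1, q_{-2}=1, q_{-1}=0), until the denominator exceeds 74:
  i=0: a_0=1, p_0 = 1*1 + 0 = 1, q_0 = 1*0 + 1 = 1.
  i=1: a_1=20, p_1 = 20*1 + 1 = 21, q_1 = 20*1 + 0 = 20.
  i=2: a_2=4, p_2 = 4*21 + 1 = 85, q_2 = 4*20 + 1 = 81.
q_2 = 81 > 74, so the last convergent with denominator <= 74 is p_1/q_1 = 21/20.
The closest fraction with denominator <= 74 is either p_1/q_1 or the intermediate fraction (k*p_1 + p_0)/(k*q_1 + q_0) with the largest k >= 1 whose denominator stays <= 74; these approach x as k grows, and every other convergent or intermediate fraction in range is farther away.
Largest k: floor((74 - q_0)/q_1) = floor((74 - 1)/20) = 3.
That gives (3*21 + 1)/(3*20 + 1) = 64/61.
Compare the errors: |x - 21/20| = |85*20 - 21*81|/(81*20) = 1/1620, and |x - 64/61| = |85*61 - 64*81|/(81*61) = 1/4941.
Cross-multiplying, 1*1620 = 1620 < 4941 = 1*4941, so 1/4941 is smaller: the intermediate fraction 64/61 is closer to x than 21/20.

64/61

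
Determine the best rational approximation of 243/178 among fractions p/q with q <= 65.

86/63

Expand x = 243/178 as a continued fraction with the Euclidean algorithm:
  243 = 1*178 + 65, so a_0 = 1.
  178 = 2*65 + 48, so a_1 = 2.
  65 = 1*48 + 17, so a_2 = 1.
  48 = 2*17 + 14, so a_3 = 2.
  17 = 1*14 + 3, so a_4 = 1.
  14 = 4*3 + 2, so a_5 = 4.
  3 = 1*2 + 1, so a_6 = 1.
  2 = 2*1 + 0, so a_7 = 2.
so x = [1; 2, 1, 2, 1, 4, 1, 2].
Convergents (p_i = a_i*p_{i-1} + p_{i-2}, q_i = a_i*q_{i-1} + q_{i-2} with p_{-2}=0, p_{-1}=1, q_{-2}=1, q_{-1}=0), until the denominator exceeds 65:
  i=0: a_0=1, p_0 = 1*1 + 0 = 1, q_0 = 1*0 + 1 = 1.
  i=1: a_1=2, p_1 = 2*1 + 1 = 3, q_1 = 2*1 + 0 = 2.
  i=2: a_2=1, p_2 = 1*3 + 1 = 4, q_2 = 1*2 + 1 = 3.
  i=3: a_3=2, p_3 = 2*4 + 3 = 11, q_3 = 2*3 + 2 = 8.
  i=4: a_4=1, p_4 = 1*11 + 4 = 15, q_4 = 1*8 + 3 = 11.
  i=5: a_5=4, p_5 = 4*15 + 11 = 71, q_5 = 4*11 + 8 = 52.
  i=6: a_6=1, p_6 = 1*71 + 15 = 86, q_6 = 1*52 + 11 = 63.
  i=7: a_7=2, p_7 = 2*86 + 71 = 243, q_7 = 2*63 + 52 = 178.
q_7 = 178 > 65, so the last convergent with denominator <= 65 is p_6/q_6 = 86/63.
The closest fraction with denominator <= 65 is either p_6/q_6 or the intermediate fraction (k*p_6 + p_5)/(k*q_6 + q_5) with the largest k >= 1 whose denominator stays <= 65; these approach x as k grows, and every other convergent or intermediate fraction in range is farther away.
Largest k: floor((65 - q_5)/q_6) = floor((65 - 52)/63) = 0.
Since k = 0, no intermediate fraction beyond p_6/q_6 has denominator <= 65, so the convergent 86/63 is the closest (its error is |243*63 - 86*178|/(178*63) = 1/11214).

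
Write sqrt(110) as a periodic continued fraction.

[10; (2, 20)]

Write x_i = (sqrt(110) + m_i)/d_i with (m_0, d_0) = (0, 1). a_0 = floor(sqrt(110)) = 10, since 10^2 = 100 <= 110 < 121 = 11^2.
Iterate m_{i+1} = d_i*a_i - m_i, d_{i+1} = (110 - m_{i+1}^2)/d_i, a_{i+1} = floor((a_0 + m_{i+1})/d_{i+1}):
  m_1 = 1*10 - 0 = 10, d_1 = (110 - 10^2)/1 = 10/1 = 10, a_1 = floor((10 + 10)/10) = 2.
  m_2 = 10*2 - 10 = 10, d_2 = (110 - 10^2)/10 = 10/10 = 1, a_2 = floor((10 + 10)/1) = 20.
  m_3 = 1*20 - 10 = 10, d_3 = (110 - 10^2)/1 = 10/1 = 10: (m_3, d_3) = (m_1, d_1) = (10, 10), so from here the quotients repeat a_1, a_2; the period length is 2.
Hence the expansion of sqrt(110) is a_0 = 10 followed by the repeating block 2, 20 (period 2).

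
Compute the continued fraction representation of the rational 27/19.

Run the Euclidean algorithm on 27 and 19; the successive quotients are the partial quotients a_0, a_1, ... (each step inverts the fractional part left over by the previous one):
  27 = 1*19 + 8, so a_0 = 1.
  19 = 2*8 + 3, so a_1 = 2.
  8 = 2*3 + 2, so a_2 = 2.
  3 = 1*2 + 1, so a_3 = 1.
  2 = 2*1 + 0, so a_4 = 2.
The remainder reaches 0 after 5 divisions, so the expansion has 5 partial quotients, read off in order.

[1; 2, 2, 1, 2]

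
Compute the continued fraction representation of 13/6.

Run the Euclidean algorithm on 13 and 6; the successive quotients are the partial quotients a_0, a_1, ... (each step inverts the fractional part left over by the previous one):
  13 = 2*6 + 1, so a_0 = 2.
  6 = 6*1 + 0, so a_1 = 6.
The remainder reaches 0 after 2 divisions, so the expansion has 2 partial quotients, read off in order.

[2; 6]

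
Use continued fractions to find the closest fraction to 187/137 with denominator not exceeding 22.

Expand x = 187/137 as a continued fraction with the Euclidean algorithm:
  187 = 1*137 + 50, so a_0 = 1.
  137 = 2*50 + 37, so a_1 = 2.
  50 = 1*37 + 13, so a_2 = 1.
  37 = 2*13 + 11, so a_3 = 2.
  13 = 1*11 + 2, so a_4 = 1.
  11 = 5*2 + 1, so a_5 = 5.
  2 = 2*1 + 0, so a_6 = 2.
so x = [1; 2, 1, 2, 1, 5, 2].
Convergents (p_i = a_i*p_{i-1} + p_{i-2}, q_i = a_i*q_{i-1} + q_{i-2} with p_{-2}=0, p_{-1}=1, q_{-2}=1, q_{-1}=0), until the denominator exceeds 22:
  i=0: a_0=1, p_0 = 1*1 + 0 = 1, q_0 = 1*0 + 1 = 1.
  i=1: a_1=2, p_1 = 2*1 + 1 = 3, q_1 = 2*1 + 0 = 2.
  i=2: a_2=1, p_2 = 1*3 + 1 = 4, q_2 = 1*2 + 1 = 3.
  i=3: a_3=2, p_3 = 2*4 + 3 = 11, q_3 = 2*3 + 2 = 8.
  i=4: a_4=1, p_4 = 1*11 + 4 = 15, q_4 = 1*8 + 3 = 11.
  i=5: a_5=5, p_5 = 5*15 + 11 = 86, q_5 = 5*11 + 8 = 63.
q_5 = 63 > 22, so the last convergent with denominator <= 22 is p_4/q_4 = 15/11.
The closest fraction with denominator <= 22 is either p_4/q_4 or the intermediate fraction (k*p_4 + p_3)/(k*q_4 + q_3) with the largest k >= 1 whose denominator stays <= 22; these approach x as k grows, and every other convergent or intermediate fraction in range is farther away.
Largest k: floor((22 - q_3)/q_4) = floor((22 - 8)/11) = 1.
That gives (1*15 + 11)/(1*11 + 8) = 26/19.
Compare the errors: |x - 15/11| = |187*11 - 15*137|/(137*11) = 2/1507, and |x - 26/19| = |187*19 - 26*137|/(137*19) = 9/2603.
Cross-multiplying, 2*2603 = 5206 < 13563 = 9*1507, so 2/1507 is smaller: the convergent 15/11 is closer to x than 26/19.

15/11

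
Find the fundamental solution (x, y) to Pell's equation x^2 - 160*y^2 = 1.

First expand sqrt(160) as a continued fraction. With x_i = (sqrt(160) + m_i)/d_i and (m_0, d_0) = (0, 1): a_0 = floor(sqrt(160)) = 12, since 12^2 = 144 <= 160 < 169 = 13^2.
Iterate m_{i+1} = d_i*a_i - m_i, d_{i+1} = (160 - m_{i+1}^2)/d_i, a_{i+1} = floor((a_0 + m_{i+1})/d_{i+1}):
  m_1 = 1*12 - 0 = 12, d_1 = (160 - 12^2)/1 = 16/1 = 16, a_1 = floor((12 + 12)/16) = 1.
  m_2 = 16*1 - 12 = 4, d_2 = (160 - 4^2)/16 = 144/16 = 9, a_2 = floor((12 + 4)/9) = 1.
  m_3 = 9*1 - 4 = 5, d_3 = (160 - 5^2)/9 = 135/9 = 15, a_3 = floor((12 + 5)/15) = 1.
  m_4 = 15*1 - 5 = 10, d_4 = (160 - 10^2)/15 = 60/15 = 4, a_4 = floor((12 + 10)/4) = 5.
  m_5 = 4*5 - 10 = 10, d_5 = (160 - 10^2)/4 = 60/4 = 15, a_5 = floor((12 + 10)/15) = 1.
  m_6 = 15*1 - 10 = 5, d_6 = (160 - 5^2)/15 = 135/15 = 9, a_6 = floor((12 + 5)/9) = 1.
  m_7 = 9*1 - 5 = 4, d_7 = (160 - 4^2)/9 = 144/9 = 16, a_7 = floor((12 + 4)/16) = 1.
  m_8 = 16*1 - 4 = 12, d_8 = (160 - 12^2)/16 = 16/16 = 1, a_8 = floor((12 + 12)/1) = 24.
  m_9 = 1*24 - 12 = 12, d_9 = (160 - 12^2)/1 = 16/1 = 16: (m_9, d_9) = (m_1, d_1) = (12, 16), so from here the quotients repeat a_1, ..., a_8; the period length is 8.
So sqrt(160) = [12; (1, 1, 1, 5, 1, 1, 1, 24)] with period length k = 8.
k is even, so the fundamental solution of x^2 - 160y^2 = 1 is (p_{k-1}, q_{k-1}) = (p_7, q_7); compute convergents through index 7.
Convergents (p_i = a_i*p_{i-1} + p_{i-2}, q_i = a_i*q_{i-1} + q_{i-2} with p_{-2}=0, p_{-1}=1, q_{-2}=1, q_{-1}=0):
  i=0: a_0=12, p_0 = 12*1 + 0 = 12, q_0 = 12*0 + 1 = 1.
  i=1: a_1=1, p_1 = 1*12 + 1 = 13, q_1 = 1*1 + 0 = 1.
  i=2: a_2=1, p_2 = 1*13 + 12 = 25, q_2 = 1*1 + 1 = 2.
  i=3: a_3=1, p_3 = 1*25 + 13 = 38, q_3 = 1*2 + 1 = 3.
  i=4: a_4=5, p_4 = 5*38 + 25 = 215, q_4 = 5*3 + 2 = 17.
  i=5: a_5=1, p_5 = 1*215 + 38 = 253, q_5 = 1*17 + 3 = 20.
  i=6: a_6=1, p_6 = 1*253 + 215 = 468, q_6 = 1*20 + 17 = 37.
  i=7: a_7=1, p_7 = 1*468 + 253 = 721, q_7 = 1*37 + 20 = 57.
Check: 721^2 - 160*57^2 = 519841 - 519840 = 1, so (x, y) = (721, 57) solves the equation, and by the theorem it is the least positive solution.

(x, y) = (721, 57)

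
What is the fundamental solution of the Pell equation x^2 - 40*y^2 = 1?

(x, y) = (19, 3)

First expand sqrt(40) as a continued fraction. With x_i = (sqrt(40) + m_i)/d_i and (m_0, d_0) = (0, 1): a_0 = floor(sqrt(40)) = 6, since 6^2 = 36 <= 40 < 49 = 7^2.
Iterate m_{i+1} = d_i*a_i - m_i, d_{i+1} = (40 - m_{i+1}^2)/d_i, a_{i+1} = floor((a_0 + m_{i+1})/d_{i+1}):
  m_1 = 1*6 - 0 = 6, d_1 = (40 - 6^2)/1 = 4/1 = 4, a_1 = floor((6 + 6)/4) = 3.
  m_2 = 4*3 - 6 = 6, d_2 = (40 - 6^2)/4 = 4/4 = 1, a_2 = floor((6 + 6)/1) = 12.
  m_3 = 1*12 - 6 = 6, d_3 = (40 - 6^2)/1 = 4/1 = 4: (m_3, d_3) = (m_1, d_1) = (6, 4), so from here the quotients repeat a_1, a_2; the period length is 2.
So sqrt(40) = [6; (3, 12)] with period length k = 2.
k is even, so the fundamental solution of x^2 - 40y^2 = 1 is (p_{k-1}, q_{k-1}) = (p_1, q_1); compute convergents through index 1.
Convergents (p_i = a_i*p_{i-1} + p_{i-2}, q_i = a_i*q_{i-1} + q_{i-2} with p_{-2}=0, p_{-1}=1, q_{-2}=1, q_{-1}=0):
  i=0: a_0=6, p_0 = 6*1 + 0 = 6, q_0 = 6*0 + 1 = 1.
  i=1: a_1=3, p_1 = 3*6 + 1 = 19, q_1 = 3*1 + 0 = 3.
Check: 19^2 - 40*3^2 = 361 - 360 = 1, so (x, y) = (19, 3) solves the equation, and by the theorem it is the least positive solution.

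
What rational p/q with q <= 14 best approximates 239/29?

Expand x = 239/29 as a continued fraction with the Euclidean algorithm:
  239 = 8*29 + 7, so a_0 = 8.
  29 = 4*7 + 1, so a_1 = 4.
  7 = 7*1 + 0, so a_2 = 7.
so x = [8; 4, 7].
Convergents (p_i = a_i*p_{i-1} + p_{i-2}, q_i = a_i*q_{i-1} + q_{i-2} with p_{-2}=0, p_{-1}=1, q_{-2}=1, q_{-1}=0), until the denominator exceeds 14:
  i=0: a_0=8, p_0 = 8*1 + 0 = 8, q_0 = 8*0 + 1 = 1.
  i=1: a_1=4, p_1 = 4*8 + 1 = 33, q_1 = 4*1 + 0 = 4.
  i=2: a_2=7, p_2 = 7*33 + 8 = 239, q_2 = 7*4 + 1 = 29.
q_2 = 29 > 14, so the last convergent with denominator <= 14 is p_1/q_1 = 33/4.
The closest fraction with denominator <= 14 is either p_1/q_1 or the intermediate fraction (k*p_1 + p_0)/(k*q_1 + q_0) with the largest k >= 1 whose denominator stays <= 14; these approach x as k grows, and every other convergent or intermediate fraction in range is farther away.
Largest k: floor((14 - q_0)/q_1) = floor((14 - 1)/4) = 3.
That gives (3*33 + 8)/(3*4 + 1) = 107/13.
Compare the errors: |x - 33/4| = |239*4 - 33*29|/(29*4) = 1/116, and |x - 107/13| = |239*13 - 107*29|/(29*13) = 4/377.
Cross-multiplying, 1*377 = 377 < 464 = 4*116, so 1/116 is smaller: the convergent 33/4 is closer to x than 107/13.

33/4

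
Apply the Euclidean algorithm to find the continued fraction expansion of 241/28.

[8; 1, 1, 1, 1, 5]

Run the Euclidean algorithm on 241 and 28; the successive quotients are the partial quotients a_0, a_1, ... (each step inverts the fractional part left over by the previous one):
  241 = 8*28 + 17, so a_0 = 8.
  28 = 1*17 + 11, so a_1 = 1.
  17 = 1*11 + 6, so a_2 = 1.
  11 = 1*6 + 5, so a_3 = 1.
  6 = 1*5 + 1, so a_4 = 1.
  5 = 5*1 + 0, so a_5 = 5.
The remainder reaches 0 after 6 divisions, so the expansion has 6 partial quotients, read off in order.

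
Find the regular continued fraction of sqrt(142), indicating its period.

Write x_i = (sqrt(142) + m_i)/d_i with (m_0, d_0) = (0, 1). a_0 = floor(sqrt(142)) = 11, since 11^2 = 121 <= 142 < 144 = 12^2.
Iterate m_{i+1} = d_i*a_i - m_i, d_{i+1} = (142 - m_{i+1}^2)/d_i, a_{i+1} = floor((a_0 + m_{i+1})/d_{i+1}):
  m_1 = 1*11 - 0 = 11, d_1 = (142 - 11^2)/1 = 21/1 = 21, a_1 = floor((11 + 11)/21) = 1.
  m_2 = 21*1 - 11 = 10, d_2 = (142 - 10^2)/21 = 42/21 = 2, a_2 = floor((11 + 10)/2) = 10.
  m_3 = 2*10 - 10 = 10, d_3 = (142 - 10^2)/2 = 42/2 = 21, a_3 = floor((11 + 10)/21) = 1.
  m_4 = 21*1 - 10 = 11, d_4 = (142 - 11^2)/21 = 21/21 = 1, a_4 = floor((11 + 11)/1) = 22.
  m_5 = 1*22 - 11 = 11, d_5 = (142 - 11^2)/1 = 21/1 = 21: (m_5, d_5) = (m_1, d_1) = (11, 21), so from here the quotients repeat a_1, ..., a_4; the period length is 4.
Hence the expansion of sqrt(142) is a_0 = 11 followed by the repeating block 1, 10, 1, 22 (period 4).

[11; (1, 10, 1, 22)]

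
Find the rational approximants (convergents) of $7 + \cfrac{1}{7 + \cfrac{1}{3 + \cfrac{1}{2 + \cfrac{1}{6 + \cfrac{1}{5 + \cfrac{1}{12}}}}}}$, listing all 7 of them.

7/1, 50/7, 157/22, 364/51, 2341/328, 12069/1691, 147169/20620

Using the convergent recurrence p_i = a_i*p_{i-1} + p_{i-2}, q_i = a_i*q_{i-1} + q_{i-2} with p_{-2}=0, p_{-1}=1, q_{-2}=1, q_{-1}=0:
  i=0: a_0=7, p_0 = 7*1 + 0 = 7, q_0 = 7*0 + 1 = 1.
  i=1: a_1=7, p_1 = 7*7 + 1 = 50, q_1 = 7*1 + 0 = 7.
  i=2: a_2=3, p_2 = 3*50 + 7 = 157, q_2 = 3*7 + 1 = 22.
  i=3: a_3=2, p_3 = 2*157 + 50 = 364, q_3 = 2*22 + 7 = 51.
  i=4: a_4=6, p_4 = 6*364 + 157 = 2341, q_4 = 6*51 + 22 = 328.
  i=5: a_5=5, p_5 = 5*2341 + 364 = 12069, q_5 = 5*328 + 51 = 1691.
  i=6: a_6=12, p_6 = 12*12069 + 2341 = 147169, q_6 = 12*1691 + 328 = 20620.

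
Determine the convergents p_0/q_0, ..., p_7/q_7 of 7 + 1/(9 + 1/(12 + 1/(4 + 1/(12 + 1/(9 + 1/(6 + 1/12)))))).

7/1, 64/9, 775/109, 3164/445, 38743/5449, 351851/49486, 2149849/302365, 26150039/3677866

Using the convergent recurrence p_i = a_i*p_{i-1} + p_{i-2}, q_i = a_i*q_{i-1} + q_{i-2} with p_{-2}=0, p_{-1}=1, q_{-2}=1, q_{-1}=0:
  i=0: a_0=7, p_0 = 7*1 + 0 = 7, q_0 = 7*0 + 1 = 1.
  i=1: a_1=9, p_1 = 9*7 + 1 = 64, q_1 = 9*1 + 0 = 9.
  i=2: a_2=12, p_2 = 12*64 + 7 = 775, q_2 = 12*9 + 1 = 109.
  i=3: a_3=4, p_3 = 4*775 + 64 = 3164, q_3 = 4*109 + 9 = 445.
  i=4: a_4=12, p_4 = 12*3164 + 775 = 38743, q_4 = 12*445 + 109 = 5449.
  i=5: a_5=9, p_5 = 9*38743 + 3164 = 351851, q_5 = 9*5449 + 445 = 49486.
  i=6: a_6=6, p_6 = 6*351851 + 38743 = 2149849, q_6 = 6*49486 + 5449 = 302365.
  i=7: a_7=12, p_7 = 12*2149849 + 351851 = 26150039, q_7 = 12*302365 + 49486 = 3677866.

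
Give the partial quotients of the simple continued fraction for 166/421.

Run the Euclidean algorithm on 166 and 421; the successive quotients are the partial quotients a_0, a_1, ... (each step inverts the fractional part left over by the previous one):
  166 = 0*421 + 166, so a_0 = 0.
  421 = 2*166 + 89, so a_1 = 2.
  166 = 1*89 + 77, so a_2 = 1.
  89 = 1*77 + 12, so a_3 = 1.
  77 = 6*12 + 5, so a_4 = 6.
  12 = 2*5 + 2, so a_5 = 2.
  5 = 2*2 + 1, so a_6 = 2.
  2 = 2*1 + 0, so a_7 = 2.
The remainder reaches 0 after 8 divisions, so the expansion has 8 partial quotients, read off in order.

[0; 2, 1, 1, 6, 2, 2, 2]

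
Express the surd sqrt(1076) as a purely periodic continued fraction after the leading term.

[32; (1, 4, 16, 4, 1, 64)]

Write x_i = (sqrt(1076) + m_i)/d_i with (m_0, d_0) = (0, 1). a_0 = floor(sqrt(1076)) = 32, since 32^2 = 1024 <= 1076 < 1089 = 33^2.
Iterate m_{i+1} = d_i*a_i - m_i, d_{i+1} = (1076 - m_{i+1}^2)/d_i, a_{i+1} = floor((a_0 + m_{i+1})/d_{i+1}):
  m_1 = 1*32 - 0 = 32, d_1 = (1076 - 32^2)/1 = 52/1 = 52, a_1 = floor((32 + 32)/52) = 1.
  m_2 = 52*1 - 32 = 20, d_2 = (1076 - 20^2)/52 = 676/52 = 13, a_2 = floor((32 + 20)/13) = 4.
  m_3 = 13*4 - 20 = 32, d_3 = (1076 - 32^2)/13 = 52/13 = 4, a_3 = floor((32 + 32)/4) = 16.
  m_4 = 4*16 - 32 = 32, d_4 = (1076 - 32^2)/4 = 52/4 = 13, a_4 = floor((32 + 32)/13) = 4.
  m_5 = 13*4 - 32 = 20, d_5 = (1076 - 20^2)/13 = 676/13 = 52, a_5 = floor((32 + 20)/52) = 1.
  m_6 = 52*1 - 20 = 32, d_6 = (1076 - 32^2)/52 = 52/52 = 1, a_6 = floor((32 + 32)/1) = 64.
  m_7 = 1*64 - 32 = 32, d_7 = (1076 - 32^2)/1 = 52/1 = 52: (m_7, d_7) = (m_1, d_1) = (32, 52), so from here the quotients repeat a_1, ..., a_6; the period length is 6.
Hence the expansion of sqrt(1076) is a_0 = 32 followed by the repeating block 1, 4, 16, 4, 1, 64 (period 6).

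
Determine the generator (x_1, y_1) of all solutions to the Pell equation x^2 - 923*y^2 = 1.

(x, y) = (638, 21)

First expand sqrt(923) as a continued fraction. With x_i = (sqrt(923) + m_i)/d_i and (m_0, d_0) = (0, 1): a_0 = floor(sqrt(923)) = 30, since 30^2 = 900 <= 923 < 961 = 31^2.
Iterate m_{i+1} = d_i*a_i - m_i, d_{i+1} = (923 - m_{i+1}^2)/d_i, a_{i+1} = floor((a_0 + m_{i+1})/d_{i+1}):
  m_1 = 1*30 - 0 = 30, d_1 = (923 - 30^2)/1 = 23/1 = 23, a_1 = floor((30 + 30)/23) = 2.
  m_2 = 23*2 - 30 = 16, d_2 = (923 - 16^2)/23 = 667/23 = 29, a_2 = floor((30 + 16)/29) = 1.
  m_3 = 29*1 - 16 = 13, d_3 = (923 - 13^2)/29 = 754/29 = 26, a_3 = floor((30 + 13)/26) = 1.
  m_4 = 26*1 - 13 = 13, d_4 = (923 - 13^2)/26 = 754/26 = 29, a_4 = floor((30 + 13)/29) = 1.
  m_5 = 29*1 - 13 = 16, d_5 = (923 - 16^2)/29 = 667/29 = 23, a_5 = floor((30 + 16)/23) = 2.
  m_6 = 23*2 - 16 = 30, d_6 = (923 - 30^2)/23 = 23/23 = 1, a_6 = floor((30 + 30)/1) = 60.
  m_7 = 1*60 - 30 = 30, d_7 = (923 - 30^2)/1 = 23/1 = 23: (m_7, d_7) = (m_1, d_1) = (30, 23), so from here the quotients repeat a_1, ..., a_6; the period length is 6.
So sqrt(923) = [30; (2, 1, 1, 1, 2, 60)] with period length k = 6.
k is even, so the fundamental solution of x^2 - 923y^2 = 1 is (p_{k-1}, q_{k-1}) = (p_5, q_5); compute convergents through index 5.
Convergents (p_i = a_i*p_{i-1} + p_{i-2}, q_i = a_i*q_{i-1} + q_{i-2} with p_{-2}=0, p_{-1}=1, q_{-2}=1, q_{-1}=0):
  i=0: a_0=30, p_0 = 30*1 + 0 = 30, q_0 = 30*0 + 1 = 1.
  i=1: a_1=2, p_1 = 2*30 + 1 = 61, q_1 = 2*1 + 0 = 2.
  i=2: a_2=1, p_2 = 1*61 + 30 = 91, q_2 = 1*2 + 1 = 3.
  i=3: a_3=1, p_3 = 1*91 + 61 = 152, q_3 = 1*3 + 2 = 5.
  i=4: a_4=1, p_4 = 1*152 + 91 = 243, q_4 = 1*5 + 3 = 8.
  i=5: a_5=2, p_5 = 2*243 + 152 = 638, q_5 = 2*8 + 5 = 21.
Check: 638^2 - 923*21^2 = 407044 - 407043 = 1, so (x, y) = (638, 21) solves the equation, and by the theorem it is the least positive solution.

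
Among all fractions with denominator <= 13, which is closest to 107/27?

4/1

Expand x = 107/27 as a continued fraction with the Euclidean algorithm:
  107 = 3*27 + 26, so a_0 = 3.
  27 = 1*26 + 1, so a_1 = 1.
  26 = 26*1 + 0, so a_2 = 26.
so x = [3; 1, 26].
Convergents (p_i = a_i*p_{i-1} + p_{i-2}, q_i = a_i*q_{i-1} + q_{i-2} with p_{-2}=0, p_{-1}=1, q_{-2}=1, q_{-1}=0), until the denominator exceeds 13:
  i=0: a_0=3, p_0 = 3*1 + 0 = 3, q_0 = 3*0 + 1 = 1.
  i=1: a_1=1, p_1 = 1*3 + 1 = 4, q_1 = 1*1 + 0 = 1.
  i=2: a_2=26, p_2 = 26*4 + 3 = 107, q_2 = 26*1 + 1 = 27.
q_2 = 27 > 13, so the last convergent with denominator <= 13 is p_1/q_1 = 4/1.
The closest fraction with denominator <= 13 is either p_1/q_1 or the intermediate fraction (k*p_1 + p_0)/(k*q_1 + q_0) with the largest k >= 1 whose denominator stays <= 13; these approach x as k grows, and every other convergent or intermediate fraction in range is farther away.
Largest k: floor((13 - q_0)/q_1) = floor((13 - 1)/1) = 12.
That gives (12*4 + 3)/(12*1 + 1) = 51/13.
Compare the errors: |x - 4/1| = |107*1 - 4*27|/(27*1) = 1/27, and |x - 51/13| = |107*13 - 51*27|/(27*13) = 14/351.
Cross-multiplying, 1*351 = 351 < 378 = 14*27, so 1/27 is smaller: the convergent 4/1 is closer to x than 51/13.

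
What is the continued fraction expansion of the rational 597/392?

Run the Euclidean algorithm on 597 and 392; the successive quotients are the partial quotients a_0, a_1, ... (each step inverts the fractional part left over by the previous one):
  597 = 1*392 + 205, so a_0 = 1.
  392 = 1*205 + 187, so a_1 = 1.
  205 = 1*187 + 18, so a_2 = 1.
  187 = 10*18 + 7, so a_3 = 10.
  18 = 2*7 + 4, so a_4 = 2.
  7 = 1*4 + 3, so a_5 = 1.
  4 = 1*3 + 1, so a_6 = 1.
  3 = 3*1 + 0, so a_7 = 3.
The remainder reaches 0 after 8 divisions, so the expansion has 8 partial quotients, read off in order.

[1; 1, 1, 10, 2, 1, 1, 3]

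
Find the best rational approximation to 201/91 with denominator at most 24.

Expand x = 201/91 as a continued fraction with the Euclidean algorithm:
  201 = 2*91 + 19, so a_0 = 2.
  91 = 4*19 + 15, so a_1 = 4.
  19 = 1*15 + 4, so a_2 = 1.
  15 = 3*4 + 3, so a_3 = 3.
  4 = 1*3 + 1, so a_4 = 1.
  3 = 3*1 + 0, so a_5 = 3.
so x = [2; 4, 1, 3, 1, 3].
Convergents (p_i = a_i*p_{i-1} + p_{i-2}, q_i = a_i*q_{i-1} + q_{i-2} with p_{-2}=0, p_{-1}=1, q_{-2}=1, q_{-1}=0), until the denominator exceeds 24:
  i=0: a_0=2, p_0 = 2*1 + 0 = 2, q_0 = 2*0 + 1 = 1.
  i=1: a_1=4, p_1 = 4*2 + 1 = 9, q_1 = 4*1 + 0 = 4.
  i=2: a_2=1, p_2 = 1*9 + 2 = 11, q_2 = 1*4 + 1 = 5.
  i=3: a_3=3, p_3 = 3*11 + 9 = 42, q_3 = 3*5 + 4 = 19.
  i=4: a_4=1, p_4 = 1*42 + 11 = 53, q_4 = 1*19 + 5 = 24.
  i=5: a_5=3, p_5 = 3*53 + 42 = 201, q_5 = 3*24 + 19 = 91.
q_5 = 91 > 24, so the last convergent with denominator <= 24 is p_4/q_4 = 53/24.
The closest fraction with denominator <= 24 is either p_4/q_4 or the intermediate fraction (k*p_4 + p_3)/(k*q_4 + q_3) with the largest k >= 1 whose denominator stays <= 24; these approach x as k grows, and every other convergent or intermediate fraction in range is farther away.
Largest k: floor((24 - q_3)/q_4) = floor((24 - 19)/24) = 0.
Since k = 0, no intermediate fraction beyond p_4/q_4 has denominator <= 24, so the convergent 53/24 is the closest (its error is |201*24 - 53*91|/(91*24) = 1/2184).

53/24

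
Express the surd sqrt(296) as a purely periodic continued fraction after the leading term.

[17; (4, 1, 7, 1, 4, 34)]

Write x_i = (sqrt(296) + m_i)/d_i with (m_0, d_0) = (0, 1). a_0 = floor(sqrt(296)) = 17, since 17^2 = 289 <= 296 < 324 = 18^2.
Iterate m_{i+1} = d_i*a_i - m_i, d_{i+1} = (296 - m_{i+1}^2)/d_i, a_{i+1} = floor((a_0 + m_{i+1})/d_{i+1}):
  m_1 = 1*17 - 0 = 17, d_1 = (296 - 17^2)/1 = 7/1 = 7, a_1 = floor((17 + 17)/7) = 4.
  m_2 = 7*4 - 17 = 11, d_2 = (296 - 11^2)/7 = 175/7 = 25, a_2 = floor((17 + 11)/25) = 1.
  m_3 = 25*1 - 11 = 14, d_3 = (296 - 14^2)/25 = 100/25 = 4, a_3 = floor((17 + 14)/4) = 7.
  m_4 = 4*7 - 14 = 14, d_4 = (296 - 14^2)/4 = 100/4 = 25, a_4 = floor((17 + 14)/25) = 1.
  m_5 = 25*1 - 14 = 11, d_5 = (296 - 11^2)/25 = 175/25 = 7, a_5 = floor((17 + 11)/7) = 4.
  m_6 = 7*4 - 11 = 17, d_6 = (296 - 17^2)/7 = 7/7 = 1, a_6 = floor((17 + 17)/1) = 34.
  m_7 = 1*34 - 17 = 17, d_7 = (296 - 17^2)/1 = 7/1 = 7: (m_7, d_7) = (m_1, d_1) = (17, 7), so from here the quotients repeat a_1, ..., a_6; the period length is 6.
Hence the expansion of sqrt(296) is a_0 = 17 followed by the repeating block 4, 1, 7, 1, 4, 34 (period 6).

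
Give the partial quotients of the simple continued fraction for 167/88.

Run the Euclidean algorithm on 167 and 88; the successive quotients are the partial quotients a_0, a_1, ... (each step inverts the fractional part left over by the previous one):
  167 = 1*88 + 79, so a_0 = 1.
  88 = 1*79 + 9, so a_1 = 1.
  79 = 8*9 + 7, so a_2 = 8.
  9 = 1*7 + 2, so a_3 = 1.
  7 = 3*2 + 1, so a_4 = 3.
  2 = 2*1 + 0, so a_5 = 2.
The remainder reaches 0 after 6 divisions, so the expansion has 6 partial quotients, read off in order.

[1; 1, 8, 1, 3, 2]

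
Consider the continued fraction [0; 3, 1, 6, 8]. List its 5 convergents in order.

Using the convergent recurrence p_i = a_i*p_{i-1} + p_{i-2}, q_i = a_i*q_{i-1} + q_{i-2} with p_{-2}=0, p_{-1}=1, q_{-2}=1, q_{-1}=0:
  i=0: a_0=0, p_0 = 0*1 + 0 = 0, q_0 = 0*0 + 1 = 1.
  i=1: a_1=3, p_1 = 3*0 + 1 = 1, q_1 = 3*1 + 0 = 3.
  i=2: a_2=1, p_2 = 1*1 + 0 = 1, q_2 = 1*3 + 1 = 4.
  i=3: a_3=6, p_3 = 6*1 + 1 = 7, q_3 = 6*4 + 3 = 27.
  i=4: a_4=8, p_4 = 8*7 + 1 = 57, q_4 = 8*27 + 4 = 220.

0/1, 1/3, 1/4, 7/27, 57/220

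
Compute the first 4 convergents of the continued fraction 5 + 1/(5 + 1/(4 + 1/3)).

Using the convergent recurrence p_i = a_i*p_{i-1} + p_{i-2}, q_i = a_i*q_{i-1} + q_{i-2} with p_{-2}=0, p_{-1}=1, q_{-2}=1, q_{-1}=0:
  i=0: a_0=5, p_0 = 5*1 + 0 = 5, q_0 = 5*0 + 1 = 1.
  i=1: a_1=5, p_1 = 5*5 + 1 = 26, q_1 = 5*1 + 0 = 5.
  i=2: a_2=4, p_2 = 4*26 + 5 = 109, q_2 = 4*5 + 1 = 21.
  i=3: a_3=3, p_3 = 3*109 + 26 = 353, q_3 = 3*21 + 5 = 68.

5/1, 26/5, 109/21, 353/68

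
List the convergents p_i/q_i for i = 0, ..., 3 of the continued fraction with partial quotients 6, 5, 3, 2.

6/1, 31/5, 99/16, 229/37

Using the convergent recurrence p_i = a_i*p_{i-1} + p_{i-2}, q_i = a_i*q_{i-1} + q_{i-2} with p_{-2}=0, p_{-1}=1, q_{-2}=1, q_{-1}=0:
  i=0: a_0=6, p_0 = 6*1 + 0 = 6, q_0 = 6*0 + 1 = 1.
  i=1: a_1=5, p_1 = 5*6 + 1 = 31, q_1 = 5*1 + 0 = 5.
  i=2: a_2=3, p_2 = 3*31 + 6 = 99, q_2 = 3*5 + 1 = 16.
  i=3: a_3=2, p_3 = 2*99 + 31 = 229, q_3 = 2*16 + 5 = 37.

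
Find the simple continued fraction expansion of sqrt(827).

Write x_i = (sqrt(827) + m_i)/d_i with (m_0, d_0) = (0, 1). a_0 = floor(sqrt(827)) = 28, since 28^2 = 784 <= 827 < 841 = 29^2.
Iterate m_{i+1} = d_i*a_i - m_i, d_{i+1} = (827 - m_{i+1}^2)/d_i, a_{i+1} = floor((a_0 + m_{i+1})/d_{i+1}):
  m_1 = 1*28 - 0 = 28, d_1 = (827 - 28^2)/1 = 43/1 = 43, a_1 = floor((28 + 28)/43) = 1.
  m_2 = 43*1 - 28 = 15, d_2 = (827 - 15^2)/43 = 602/43 = 14, a_2 = floor((28 + 15)/14) = 3.
  m_3 = 14*3 - 15 = 27, d_3 = (827 - 27^2)/14 = 98/14 = 7, a_3 = floor((28 + 27)/7) = 7.
  m_4 = 7*7 - 27 = 22, d_4 = (827 - 22^2)/7 = 343/7 = 49, a_4 = floor((28 + 22)/49) = 1.
  m_5 = 49*1 - 22 = 27, d_5 = (827 - 27^2)/49 = 98/49 = 2, a_5 = floor((28 + 27)/2) = 27.
  m_6 = 2*27 - 27 = 27, d_6 = (827 - 27^2)/2 = 98/2 = 49, a_6 = floor((28 + 27)/49) = 1.
  m_7 = 49*1 - 27 = 22, d_7 = (827 - 22^2)/49 = 343/49 = 7, a_7 = floor((28 + 22)/7) = 7.
  m_8 = 7*7 - 22 = 27, d_8 = (827 - 27^2)/7 = 98/7 = 14, a_8 = floor((28 + 27)/14) = 3.
  m_9 = 14*3 - 27 = 15, d_9 = (827 - 15^2)/14 = 602/14 = 43, a_9 = floor((28 + 15)/43) = 1.
  m_10 = 43*1 - 15 = 28, d_10 = (827 - 28^2)/43 = 43/43 = 1, a_10 = floor((28 + 28)/1) = 56.
  m_11 = 1*56 - 28 = 28, d_11 = (827 - 28^2)/1 = 43/1 = 43: (m_11, d_11) = (m_1, d_1) = (28, 43), so from here the quotients repeat a_1, ..., a_10; the period length is 10.
Hence the expansion of sqrt(827) is a_0 = 28 followed by the repeating block 1, 3, 7, 1, 27, 1, 7, 3, 1, 56 (period 10).

[28; (1, 3, 7, 1, 27, 1, 7, 3, 1, 56)]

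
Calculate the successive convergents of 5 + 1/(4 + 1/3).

5/1, 21/4, 68/13

Using the convergent recurrence p_i = a_i*p_{i-1} + p_{i-2}, q_i = a_i*q_{i-1} + q_{i-2} with p_{-2}=0, p_{-1}=1, q_{-2}=1, q_{-1}=0:
  i=0: a_0=5, p_0 = 5*1 + 0 = 5, q_0 = 5*0 + 1 = 1.
  i=1: a_1=4, p_1 = 4*5 + 1 = 21, q_1 = 4*1 + 0 = 4.
  i=2: a_2=3, p_2 = 3*21 + 5 = 68, q_2 = 3*4 + 1 = 13.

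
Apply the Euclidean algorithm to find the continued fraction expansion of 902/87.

[10; 2, 1, 2, 1, 1, 4]

Run the Euclidean algorithm on 902 and 87; the successive quotients are the partial quotients a_0, a_1, ... (each step inverts the fractional part left over by the previous one):
  902 = 10*87 + 32, so a_0 = 10.
  87 = 2*32 + 23, so a_1 = 2.
  32 = 1*23 + 9, so a_2 = 1.
  23 = 2*9 + 5, so a_3 = 2.
  9 = 1*5 + 4, so a_4 = 1.
  5 = 1*4 + 1, so a_5 = 1.
  4 = 4*1 + 0, so a_6 = 4.
The remainder reaches 0 after 7 divisions, so the expansion has 7 partial quotients, read off in order.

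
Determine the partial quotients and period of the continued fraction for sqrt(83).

[9; (9, 18)]

Write x_i = (sqrt(83) + m_i)/d_i with (m_0, d_0) = (0, 1). a_0 = floor(sqrt(83)) = 9, since 9^2 = 81 <= 83 < 100 = 10^2.
Iterate m_{i+1} = d_i*a_i - m_i, d_{i+1} = (83 - m_{i+1}^2)/d_i, a_{i+1} = floor((a_0 + m_{i+1})/d_{i+1}):
  m_1 = 1*9 - 0 = 9, d_1 = (83 - 9^2)/1 = 2/1 = 2, a_1 = floor((9 + 9)/2) = 9.
  m_2 = 2*9 - 9 = 9, d_2 = (83 - 9^2)/2 = 2/2 = 1, a_2 = floor((9 + 9)/1) = 18.
  m_3 = 1*18 - 9 = 9, d_3 = (83 - 9^2)/1 = 2/1 = 2: (m_3, d_3) = (m_1, d_1) = (9, 2), so from here the quotients repeat a_1, a_2; the period length is 2.
Hence the expansion of sqrt(83) is a_0 = 9 followed by the repeating block 9, 18 (period 2).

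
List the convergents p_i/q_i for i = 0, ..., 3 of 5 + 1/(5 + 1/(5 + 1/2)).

Using the convergent recurrence p_i = a_i*p_{i-1} + p_{i-2}, q_i = a_i*q_{i-1} + q_{i-2} with p_{-2}=0, p_{-1}=1, q_{-2}=1, q_{-1}=0:
  i=0: a_0=5, p_0 = 5*1 + 0 = 5, q_0 = 5*0 + 1 = 1.
  i=1: a_1=5, p_1 = 5*5 + 1 = 26, q_1 = 5*1 + 0 = 5.
  i=2: a_2=5, p_2 = 5*26 + 5 = 135, q_2 = 5*5 + 1 = 26.
  i=3: a_3=2, p_3 = 2*135 + 26 = 296, q_3 = 2*26 + 5 = 57.

5/1, 26/5, 135/26, 296/57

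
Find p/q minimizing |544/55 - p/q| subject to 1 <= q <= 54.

Expand x = 544/55 as a continued fraction with the Euclidean algorithm:
  544 = 9*55 + 49, so a_0 = 9.
  55 = 1*49 + 6, so a_1 = 1.
  49 = 8*6 + 1, so a_2 = 8.
  6 = 6*1 + 0, so a_3 = 6.
so x = [9; 1, 8, 6].
Convergents (p_i = a_i*p_{i-1} + p_{i-2}, q_i = a_i*q_{i-1} + q_{i-2} with p_{-2}=0, p_{-1}=1, q_{-2}=1, q_{-1}=0), until the denominator exceeds 54:
  i=0: a_0=9, p_0 = 9*1 + 0 = 9, q_0 = 9*0 + 1 = 1.
  i=1: a_1=1, p_1 = 1*9 + 1 = 10, q_1 = 1*1 + 0 = 1.
  i=2: a_2=8, p_2 = 8*10 + 9 = 89, q_2 = 8*1 + 1 = 9.
  i=3: a_3=6, p_3 = 6*89 + 10 = 544, q_3 = 6*9 + 1 = 55.
q_3 = 55 > 54, so the last convergent with denominator <= 54 is p_2/q_2 = 89/9.
The closest fraction with denominator <= 54 is either p_2/q_2 or the intermediate fraction (k*p_2 + p_1)/(k*q_2 + q_1) with the largest k >= 1 whose denominator stays <= 54; these approach x as k grows, and every other convergent or intermediate fraction in range is farther away.
Largest k: floor((54 - q_1)/q_2) = floor((54 - 1)/9) = 5.
That gives (5*89 + 10)/(5*9 + 1) = 455/46.
Compare the errors: |x - 89/9| = |544*9 - 89*55|/(55*9) = 1/495, and |x - 455/46| = |544*46 - 455*55|/(55*46) = 1/2530.
Cross-multiplying, 1*495 = 495 < 2530 = 1*2530, so 1/2530 is smaller: the intermediate fraction 455/46 is closer to x than 89/9.

455/46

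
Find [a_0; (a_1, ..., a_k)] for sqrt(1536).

Write x_i = (sqrt(1536) + m_i)/d_i with (m_0, d_0) = (0, 1). a_0 = floor(sqrt(1536)) = 39, since 39^2 = 1521 <= 1536 < 1600 = 40^2.
Iterate m_{i+1} = d_i*a_i - m_i, d_{i+1} = (1536 - m_{i+1}^2)/d_i, a_{i+1} = floor((a_0 + m_{i+1})/d_{i+1}):
  m_1 = 1*39 - 0 = 39, d_1 = (1536 - 39^2)/1 = 15/1 = 15, a_1 = floor((39 + 39)/15) = 5.
  m_2 = 15*5 - 39 = 36, d_2 = (1536 - 36^2)/15 = 240/15 = 16, a_2 = floor((39 + 36)/16) = 4.
  m_3 = 16*4 - 36 = 28, d_3 = (1536 - 28^2)/16 = 752/16 = 47, a_3 = floor((39 + 28)/47) = 1.
  m_4 = 47*1 - 28 = 19, d_4 = (1536 - 19^2)/47 = 1175/47 = 25, a_4 = floor((39 + 19)/25) = 2.
  m_5 = 25*2 - 19 = 31, d_5 = (1536 - 31^2)/25 = 575/25 = 23, a_5 = floor((39 + 31)/23) = 3.
  m_6 = 23*3 - 31 = 38, d_6 = (1536 - 38^2)/23 = 92/23 = 4, a_6 = floor((39 + 38)/4) = 19.
  m_7 = 4*19 - 38 = 38, d_7 = (1536 - 38^2)/4 = 92/4 = 23, a_7 = floor((39 + 38)/23) = 3.
  m_8 = 23*3 - 38 = 31, d_8 = (1536 - 31^2)/23 = 575/23 = 25, a_8 = floor((39 + 31)/25) = 2.
  m_9 = 25*2 - 31 = 19, d_9 = (1536 - 19^2)/25 = 1175/25 = 47, a_9 = floor((39 + 19)/47) = 1.
  m_10 = 47*1 - 19 = 28, d_10 = (1536 - 28^2)/47 = 752/47 = 16, a_10 = floor((39 + 28)/16) = 4.
  m_11 = 16*4 - 28 = 36, d_11 = (1536 - 36^2)/16 = 240/16 = 15, a_11 = floor((39 + 36)/15) = 5.
  m_12 = 15*5 - 36 = 39, d_12 = (1536 - 39^2)/15 = 15/15 = 1, a_12 = floor((39 + 39)/1) = 78.
  m_13 = 1*78 - 39 = 39, d_13 = (1536 - 39^2)/1 = 15/1 = 15: (m_13, d_13) = (m_1, d_1) = (39, 15), so from here the quotients repeat a_1, ..., a_12; the period length is 12.
Hence the expansion of sqrt(1536) is a_0 = 39 followed by the repeating block 5, 4, 1, 2, 3, 19, 3, 2, 1, 4, 5, 78 (period 12).

[39; (5, 4, 1, 2, 3, 19, 3, 2, 1, 4, 5, 78)]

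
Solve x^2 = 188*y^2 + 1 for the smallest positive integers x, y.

First expand sqrt(188) as a continued fraction. With x_i = (sqrt(188) + m_i)/d_i and (m_0, d_0) = (0, 1): a_0 = floor(sqrt(188)) = 13, since 13^2 = 169 <= 188 < 196 = 14^2.
Iterate m_{i+1} = d_i*a_i - m_i, d_{i+1} = (188 - m_{i+1}^2)/d_i, a_{i+1} = floor((a_0 + m_{i+1})/d_{i+1}):
  m_1 = 1*13 - 0 = 13, d_1 = (188 - 13^2)/1 = 19/1 = 19, a_1 = floor((13 + 13)/19) = 1.
  m_2 = 19*1 - 13 = 6, d_2 = (188 - 6^2)/19 = 152/19 = 8, a_2 = floor((13 + 6)/8) = 2.
  m_3 = 8*2 - 6 = 10, d_3 = (188 - 10^2)/8 = 88/8 = 11, a_3 = floor((13 + 10)/11) = 2.
  m_4 = 11*2 - 10 = 12, d_4 = (188 - 12^2)/11 = 44/11 = 4, a_4 = floor((13 + 12)/4) = 6.
  m_5 = 4*6 - 12 = 12, d_5 = (188 - 12^2)/4 = 44/4 = 11, a_5 = floor((13 + 12)/11) = 2.
  m_6 = 11*2 - 12 = 10, d_6 = (188 - 10^2)/11 = 88/11 = 8, a_6 = floor((13 + 10)/8) = 2.
  m_7 = 8*2 - 10 = 6, d_7 = (188 - 6^2)/8 = 152/8 = 19, a_7 = floor((13 + 6)/19) = 1.
  m_8 = 19*1 - 6 = 13, d_8 = (188 - 13^2)/19 = 19/19 = 1, a_8 = floor((13 + 13)/1) = 26.
  m_9 = 1*26 - 13 = 13, d_9 = (188 - 13^2)/1 = 19/1 = 19: (m_9, d_9) = (m_1, d_1) = (13, 19), so from here the quotients repeat a_1, ..., a_8; the period length is 8.
So sqrt(188) = [13; (1, 2, 2, 6, 2, 2, 1, 26)] with period length k = 8.
k is even, so the fundamental solution of x^2 - 188y^2 = 1 is (p_{k-1}, q_{k-1}) = (p_7, q_7); compute convergents through index 7.
Convergents (p_i = a_i*p_{i-1} + p_{i-2}, q_i = a_i*q_{i-1} + q_{i-2} with p_{-2}=0, p_{-1}=1, q_{-2}=1, q_{-1}=0):
  i=0: a_0=13, p_0 = 13*1 + 0 = 13, q_0 = 13*0 + 1 = 1.
  i=1: a_1=1, p_1 = 1*13 + 1 = 14, q_1 = 1*1 + 0 = 1.
  i=2: a_2=2, p_2 = 2*14 + 13 = 41, q_2 = 2*1 + 1 = 3.
  i=3: a_3=2, p_3 = 2*41 + 14 = 96, q_3 = 2*3 + 1 = 7.
  i=4: a_4=6, p_4 = 6*96 + 41 = 617, q_4 = 6*7 + 3 = 45.
  i=5: a_5=2, p_5 = 2*617 + 96 = 1330, q_5 = 2*45 + 7 = 97.
  i=6: a_6=2, p_6 = 2*1330 + 617 = 3277, q_6 = 2*97 + 45 = 239.
  i=7: a_7=1, p_7 = 1*3277 + 1330 = 4607, q_7 = 1*239 + 97 = 336.
Check: 4607^2 - 188*336^2 = 21224449 - 21224448 = 1, so (x, y) = (4607, 336) solves the equation, and by the theorem it is the least positive solution.

(x, y) = (4607, 336)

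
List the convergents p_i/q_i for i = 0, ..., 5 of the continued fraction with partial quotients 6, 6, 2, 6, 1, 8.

6/1, 37/6, 80/13, 517/84, 597/97, 5293/860

Using the convergent recurrence p_i = a_i*p_{i-1} + p_{i-2}, q_i = a_i*q_{i-1} + q_{i-2} with p_{-2}=0, p_{-1}=1, q_{-2}=1, q_{-1}=0:
  i=0: a_0=6, p_0 = 6*1 + 0 = 6, q_0 = 6*0 + 1 = 1.
  i=1: a_1=6, p_1 = 6*6 + 1 = 37, q_1 = 6*1 + 0 = 6.
  i=2: a_2=2, p_2 = 2*37 + 6 = 80, q_2 = 2*6 + 1 = 13.
  i=3: a_3=6, p_3 = 6*80 + 37 = 517, q_3 = 6*13 + 6 = 84.
  i=4: a_4=1, p_4 = 1*517 + 80 = 597, q_4 = 1*84 + 13 = 97.
  i=5: a_5=8, p_5 = 8*597 + 517 = 5293, q_5 = 8*97 + 84 = 860.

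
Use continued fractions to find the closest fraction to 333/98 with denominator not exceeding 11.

Expand x = 333/98 as a continued fraction with the Euclidean algorithm:
  333 = 3*98 + 39, so a_0 = 3.
  98 = 2*39 + 20, so a_1 = 2.
  39 = 1*20 + 19, so a_2 = 1.
  20 = 1*19 + 1, so a_3 = 1.
  19 = 19*1 + 0, so a_4 = 19.
so x = [3; 2, 1, 1, 19].
Convergents (p_i = a_i*p_{i-1} + p_{i-2}, q_i = a_i*q_{i-1} + q_{i-2} with p_{-2}=0, p_{-1}=1, q_{-2}=1, q_{-1}=0), until the denominator exceeds 11:
  i=0: a_0=3, p_0 = 3*1 + 0 = 3, q_0 = 3*0 + 1 = 1.
  i=1: a_1=2, p_1 = 2*3 + 1 = 7, q_1 = 2*1 + 0 = 2.
  i=2: a_2=1, p_2 = 1*7 + 3 = 10, q_2 = 1*2 + 1 = 3.
  i=3: a_3=1, p_3 = 1*10 + 7 = 17, q_3 = 1*3 + 2 = 5.
  i=4: a_4=19, p_4 = 19*17 + 10 = 333, q_4 = 19*5 + 3 = 98.
q_4 = 98 > 11, so the last convergent with denominator <= 11 is p_3/q_3 = 17/5.
The closest fraction with denominator <= 11 is either p_3/q_3 or the intermediate fraction (k*p_3 + p_2)/(k*q_3 + q_2) with the largest k >= 1 whose denominator stays <= 11; these approach x as k grows, and every other convergent or intermediate fraction in range is farther away.
Largest k: floor((11 - q_2)/q_3) = floor((11 - 3)/5) = 1.
That gives (1*17 + 10)/(1*5 + 3) = 27/8.
Compare the errors: |x - 17/5| = |333*5 - 17*98|/(98*5) = 1/490, and |x - 27/8| = |333*8 - 27*98|/(98*8) = 18/784.
Cross-multiplying, 1*784 = 784 < 8820 = 18*490, so 1/490 is smaller: the convergent 17/5 is closer to x than 27/8.

17/5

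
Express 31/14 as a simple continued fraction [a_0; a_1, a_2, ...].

Run the Euclidean algorithm on 31 and 14; the successive quotients are the partial quotients a_0, a_1, ... (each step inverts the fractional part left over by the previous one):
  31 = 2*14 + 3, so a_0 = 2.
  14 = 4*3 + 2, so a_1 = 4.
  3 = 1*2 + 1, so a_2 = 1.
  2 = 2*1 + 0, so a_3 = 2.
The remainder reaches 0 after 4 divisions, so the expansion has 4 partial quotients, read off in order.

[2; 4, 1, 2]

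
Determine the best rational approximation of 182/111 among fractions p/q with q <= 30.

Expand x = 182/111 as a continued fraction with the Euclidean algorithm:
  182 = 1*111 + 71, so a_0 = 1.
  111 = 1*71 + 40, so a_1 = 1.
  71 = 1*40 + 31, so a_2 = 1.
  40 = 1*31 + 9, so a_3 = 1.
  31 = 3*9 + 4, so a_4 = 3.
  9 = 2*4 + 1, so a_5 = 2.
  4 = 4*1 + 0, so a_6 = 4.
so x = [1; 1, 1, 1, 3, 2, 4].
Convergents (p_i = a_i*p_{i-1} + p_{i-2}, q_i = a_i*q_{i-1} + q_{i-2} with p_{-2}=0, p_{-1}=1, q_{-2}=1, q_{-1}=0), until the denominator exceeds 30:
  i=0: a_0=1, p_0 = 1*1 + 0 = 1, q_0 = 1*0 + 1 = 1.
  i=1: a_1=1, p_1 = 1*1 + 1 = 2, q_1 = 1*1 + 0 = 1.
  i=2: a_2=1, p_2 = 1*2 + 1 = 3, q_2 = 1*1 + 1 = 2.
  i=3: a_3=1, p_3 = 1*3 + 2 = 5, q_3 = 1*2 + 1 = 3.
  i=4: a_4=3, p_4 = 3*5 + 3 = 18, q_4 = 3*3 + 2 = 11.
  i=5: a_5=2, p_5 = 2*18 + 5 = 41, q_5 = 2*11 + 3 = 25.
  i=6: a_6=4, p_6 = 4*41 + 18 = 182, q_6 = 4*25 + 11 = 111.
q_6 = 111 > 30, so the last convergent with denominator <= 30 is p_5/q_5 = 41/25.
The closest fraction with denominator <= 30 is either p_5/q_5 or the intermediate fraction (k*p_5 + p_4)/(k*q_5 + q_4) with the largest k >= 1 whose denominator stays <= 30; these approach x as k grows, and every other convergent or intermediate fraction in range is farther away.
Largest k: floor((30 - q_4)/q_5) = floor((30 - 11)/25) = 0.
Since k = 0, no intermediate fraction beyond p_5/q_5 has denominator <= 30, so the convergent 41/25 is the closest (its error is |182*25 - 41*111|/(111*25) = 1/2775).

41/25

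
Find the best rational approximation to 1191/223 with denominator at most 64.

235/44

Expand x = 1191/223 as a continued fraction with the Euclidean algorithm:
  1191 = 5*223 + 76, so a_0 = 5.
  223 = 2*76 + 71, so a_1 = 2.
  76 = 1*71 + 5, so a_2 = 1.
  71 = 14*5 + 1, so a_3 = 14.
  5 = 5*1 + 0, so a_4 = 5.
so x = [5; 2, 1, 14, 5].
Convergents (p_i = a_i*p_{i-1} + p_{i-2}, q_i = a_i*q_{i-1} + q_{i-2} with p_{-2}=0, p_{-1}=1, q_{-2}=1, q_{-1}=0), until the denominator exceeds 64:
  i=0: a_0=5, p_0 = 5*1 + 0 = 5, q_0 = 5*0 + 1 = 1.
  i=1: a_1=2, p_1 = 2*5 + 1 = 11, q_1 = 2*1 + 0 = 2.
  i=2: a_2=1, p_2 = 1*11 + 5 = 16, q_2 = 1*2 + 1 = 3.
  i=3: a_3=14, p_3 = 14*16 + 11 = 235, q_3 = 14*3 + 2 = 44.
  i=4: a_4=5, p_4 = 5*235 + 16 = 1191, q_4 = 5*44 + 3 = 223.
q_4 = 223 > 64, so the last convergent with denominator <= 64 is p_3/q_3 = 235/44.
The closest fraction with denominator <= 64 is either p_3/q_3 or the intermediate fraction (k*p_3 + p_2)/(k*q_3 + q_2) with the largest k >= 1 whose denominator stays <= 64; these approach x as k grows, and every other convergent or intermediate fraction in range is farther away.
Largest k: floor((64 - q_2)/q_3) = floor((64 - 3)/44) = 1.
That gives (1*235 + 16)/(1*44 + 3) = 251/47.
Compare the errors: |x - 235/44| = |1191*44 - 235*223|/(223*44) = 1/9812, and |x - 251/47| = |1191*47 - 251*223|/(223*47) = 4/10481.
Cross-multiplying, 1*10481 = 10481 < 39248 = 4*9812, so 1/9812 is smaller: the convergent 235/44 is closer to x than 251/47.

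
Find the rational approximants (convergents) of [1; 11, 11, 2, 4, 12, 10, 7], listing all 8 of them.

Using the convergent recurrence p_i = a_i*p_{i-1} + p_{i-2}, q_i = a_i*q_{i-1} + q_{i-2} with p_{-2}=0, p_{-1}=1, q_{-2}=1, q_{-1}=0:
  i=0: a_0=1, p_0 = 1*1 + 0 = 1, q_0 = 1*0 + 1 = 1.
  i=1: a_1=11, p_1 = 11*1 + 1 = 12, q_1 = 11*1 + 0 = 11.
  i=2: a_2=11, p_2 = 11*12 + 1 = 133, q_2 = 11*11 + 1 = 122.
  i=3: a_3=2, p_3 = 2*133 + 12 = 278, q_3 = 2*122 + 11 = 255.
  i=4: a_4=4, p_4 = 4*278 + 133 = 1245, q_4 = 4*255 + 122 = 1142.
  i=5: a_5=12, p_5 = 12*1245 + 278 = 15218, q_5 = 12*1142 + 255 = 13959.
  i=6: a_6=10, p_6 = 10*15218 + 1245 = 153425, q_6 = 10*13959 + 1142 = 140732.
  i=7: a_7=7, p_7 = 7*153425 + 15218 = 1089193, q_7 = 7*140732 + 13959 = 999083.

1/1, 12/11, 133/122, 278/255, 1245/1142, 15218/13959, 153425/140732, 1089193/999083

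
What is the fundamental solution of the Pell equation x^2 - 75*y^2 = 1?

(x, y) = (26, 3)

First expand sqrt(75) as a continued fraction. With x_i = (sqrt(75) + m_i)/d_i and (m_0, d_0) = (0, 1): a_0 = floor(sqrt(75)) = 8, since 8^2 = 64 <= 75 < 81 = 9^2.
Iterate m_{i+1} = d_i*a_i - m_i, d_{i+1} = (75 - m_{i+1}^2)/d_i, a_{i+1} = floor((a_0 + m_{i+1})/d_{i+1}):
  m_1 = 1*8 - 0 = 8, d_1 = (75 - 8^2)/1 = 11/1 = 11, a_1 = floor((8 + 8)/11) = 1.
  m_2 = 11*1 - 8 = 3, d_2 = (75 - 3^2)/11 = 66/11 = 6, a_2 = floor((8 + 3)/6) = 1.
  m_3 = 6*1 - 3 = 3, d_3 = (75 - 3^2)/6 = 66/6 = 11, a_3 = floor((8 + 3)/11) = 1.
  m_4 = 11*1 - 3 = 8, d_4 = (75 - 8^2)/11 = 11/11 = 1, a_4 = floor((8 + 8)/1) = 16.
  m_5 = 1*16 - 8 = 8, d_5 = (75 - 8^2)/1 = 11/1 = 11: (m_5, d_5) = (m_1, d_1) = (8, 11), so from here the quotients repeat a_1, ..., a_4; the period length is 4.
So sqrt(75) = [8; (1, 1, 1, 16)] with period length k = 4.
k is even, so the fundamental solution of x^2 - 75y^2 = 1 is (p_{k-1}, q_{k-1}) = (p_3, q_3); compute convergents through index 3.
Convergents (p_i = a_i*p_{i-1} + p_{i-2}, q_i = a_i*q_{i-1} + q_{i-2} with p_{-2}=0, p_{-1}=1, q_{-2}=1, q_{-1}=0):
  i=0: a_0=8, p_0 = 8*1 + 0 = 8, q_0 = 8*0 + 1 = 1.
  i=1: a_1=1, p_1 = 1*8 + 1 = 9, q_1 = 1*1 + 0 = 1.
  i=2: a_2=1, p_2 = 1*9 + 8 = 17, q_2 = 1*1 + 1 = 2.
  i=3: a_3=1, p_3 = 1*17 + 9 = 26, q_3 = 1*2 + 1 = 3.
Check: 26^2 - 75*3^2 = 676 - 675 = 1, so (x, y) = (26, 3) solves the equation, and by the theorem it is the least positive solution.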